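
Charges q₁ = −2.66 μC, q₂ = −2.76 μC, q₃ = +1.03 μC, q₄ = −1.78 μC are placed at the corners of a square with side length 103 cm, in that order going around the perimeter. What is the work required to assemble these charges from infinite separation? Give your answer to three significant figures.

0.0780 J

The assembly work is the sum of pairwise potential energies, U = Σ_{i<j} kqᵢqⱼ/rᵢⱼ.
The four side pairs have separation 1.03 m and the two diagonal pairs 1.46 m.
Summing all 6 pair terms gives U = 0.0780 J.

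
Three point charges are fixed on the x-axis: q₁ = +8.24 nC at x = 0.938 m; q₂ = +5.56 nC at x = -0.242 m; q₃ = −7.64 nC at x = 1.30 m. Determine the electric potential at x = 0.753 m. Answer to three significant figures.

325 V

The total potential is the scalar sum of each charge's contribution, V = Σ kqᵢ/rᵢ.
Distances from the field point to each charge: r₁ = 0.185 m, r₂ = 0.995 m, r₃ = 0.547 m.
V = k[(8.24×10⁻⁹)/(0.185) + (5.56×10⁻⁹)/(0.995) + (-7.64×10⁻⁹)/(0.547)] = 325 V.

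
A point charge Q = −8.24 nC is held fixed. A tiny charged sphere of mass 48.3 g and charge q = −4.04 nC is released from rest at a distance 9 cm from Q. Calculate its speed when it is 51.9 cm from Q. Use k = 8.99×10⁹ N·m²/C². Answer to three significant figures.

Only the electrostatic force acts, so mechanical energy is conserved: ½mv² = U₁ − U₂ = kQq(1/r₁ − 1/r₂).
U₁ − U₂ = (8.99×10⁹ N·m²/C²)(-8.24×10⁻⁹ C)(-4.04×10⁻⁹ C)(1/0.0900 − 1/0.519) = 2.75×10⁻⁶ J.
v = √(2·2.75×10⁻⁶/0.0483) = 0.0107 m/s.

0.0107 m/s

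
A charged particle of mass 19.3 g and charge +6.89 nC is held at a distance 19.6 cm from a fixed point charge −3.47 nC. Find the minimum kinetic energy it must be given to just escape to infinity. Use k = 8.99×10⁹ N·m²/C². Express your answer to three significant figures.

1.10×10⁻⁶ J

To just escape, total mechanical energy must reach zero at infinity: ½mv²_min + U = 0, so ½mv²_min = −U = |kQq|/r.
|U| = |kQq|/r = (8.99×10⁹ N·m²/C²)(3.47×10⁻⁹)(6.89×10⁻⁹)/(0.196) = 1.10×10⁻⁶ J.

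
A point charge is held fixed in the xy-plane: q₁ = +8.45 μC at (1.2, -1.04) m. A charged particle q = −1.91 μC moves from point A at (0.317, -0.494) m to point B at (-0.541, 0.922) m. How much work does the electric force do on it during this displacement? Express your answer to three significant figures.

-0.0844 J

The work done by the electric force is W_field = −ΔU = −q(V_B − V_A) = q(V_A − V_B).
At A: distance to the source charge is 1.04 m; V_A = kq₁/r = 7.32×10⁴ V.
At B: distance to the source charge is 2.62 m; V_B = kq₁/r = 2.90×10⁴ V.
ΔV = V_B − V_A = -4.42×10⁴ V.
W_field = −qΔV = −(-1.91×10⁻⁶ C)(-4.42×10⁴ V) = -0.0844 J.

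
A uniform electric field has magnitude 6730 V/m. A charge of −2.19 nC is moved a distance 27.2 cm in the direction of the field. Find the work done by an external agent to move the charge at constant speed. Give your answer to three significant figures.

The potential change for a displacement 27.2 cm in the direction of the field is ΔV = −Ed = -1830 V.
W_ext = qΔV = 4.01×10⁻⁶ J.

4.01×10⁻⁶ J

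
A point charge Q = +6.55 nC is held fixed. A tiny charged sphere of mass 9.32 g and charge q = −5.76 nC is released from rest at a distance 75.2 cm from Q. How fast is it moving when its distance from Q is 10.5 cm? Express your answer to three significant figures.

Only the electrostatic force acts, so mechanical energy is conserved: ½mv² = U₁ − U₂ = kQq(1/r₁ − 1/r₂).
U₁ − U₂ = (8.99×10⁹ N·m²/C²)(6.55×10⁻⁹ C)(-5.76×10⁻⁹ C)(1/0.752 − 1/0.105) = 2.78×10⁻⁶ J.
v = √(2·2.78×10⁻⁶/9.32×10⁻³) = 0.0244 m/s.

0.0244 m/s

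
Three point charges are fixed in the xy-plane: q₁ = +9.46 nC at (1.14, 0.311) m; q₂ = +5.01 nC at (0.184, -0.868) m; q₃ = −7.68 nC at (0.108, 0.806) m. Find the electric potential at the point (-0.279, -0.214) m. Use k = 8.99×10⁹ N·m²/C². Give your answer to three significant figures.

The total potential is the scalar sum of each charge's contribution, V = Σ kqᵢ/rᵢ.
Distances from the field point to each charge: r₁ = 1.51 m, r₂ = 0.801 m, r₃ = 1.09 m.
V = k[(9.46×10⁻⁹)/(1.51) + (5.01×10⁻⁹)/(0.801) + (-7.68×10⁻⁹)/(1.09)] = 49.1 V.

49.1 V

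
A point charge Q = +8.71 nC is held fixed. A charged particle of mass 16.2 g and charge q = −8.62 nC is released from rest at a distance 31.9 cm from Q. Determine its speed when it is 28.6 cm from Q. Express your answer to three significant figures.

5.49×10⁻³ m/s

Only the electrostatic force acts, so mechanical energy is conserved: ½mv² = U₁ − U₂ = kQq(1/r₁ − 1/r₂).
U₁ − U₂ = (8.99×10⁹ N·m²/C²)(8.71×10⁻⁹ C)(-8.62×10⁻⁹ C)(1/0.319 − 1/0.286) = 2.44×10⁻⁷ J.
v = √(2·2.44×10⁻⁷/0.0162) = 5.49×10⁻³ m/s.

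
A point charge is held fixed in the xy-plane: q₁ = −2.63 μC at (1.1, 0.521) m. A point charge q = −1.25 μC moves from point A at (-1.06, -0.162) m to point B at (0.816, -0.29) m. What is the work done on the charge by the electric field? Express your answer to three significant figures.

The work done by the electric force is W_field = −ΔU = −q(V_B − V_A) = q(V_A − V_B).
At A: distance to the source charge is 2.27 m; V_A = kq₁/r = -1.04×10⁴ V.
At B: distance to the source charge is 0.859 m; V_B = kq₁/r = -2.75×10⁴ V.
ΔV = V_B − V_A = -1.71×10⁴ V.
W_field = −qΔV = −(-1.25×10⁻⁶ C)(-1.71×10⁴ V) = -0.0213 J.

-0.0213 J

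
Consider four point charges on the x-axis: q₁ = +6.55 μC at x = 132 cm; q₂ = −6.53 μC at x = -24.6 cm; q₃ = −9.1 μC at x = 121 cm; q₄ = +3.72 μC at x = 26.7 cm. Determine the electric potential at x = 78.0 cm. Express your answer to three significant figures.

The total potential is the scalar sum of each charge's contribution, V = Σ kqᵢ/rᵢ.
Distances from the field point to each charge: r₁ = 0.540 m, r₂ = 1.03 m, r₃ = 0.430 m, r₄ = 0.513 m.
V = k[(6.55×10⁻⁶)/(0.540) + (-6.53×10⁻⁶)/(1.03) + (-9.10×10⁻⁶)/(0.430) + (3.72×10⁻⁶)/(0.513)] = -7.32×10⁴ V.

-7.32×10⁴ V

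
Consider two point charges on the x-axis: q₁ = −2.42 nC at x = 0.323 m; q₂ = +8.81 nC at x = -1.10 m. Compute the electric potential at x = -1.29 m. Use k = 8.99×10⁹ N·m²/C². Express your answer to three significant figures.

403 V

The total potential is the scalar sum of each charge's contribution, V = Σ kqᵢ/rᵢ.
Distances from the field point to each charge: r₁ = 1.61 m, r₂ = 0.190 m.
V = k[(-2.42×10⁻⁹)/(1.61) + (8.81×10⁻⁹)/(0.190)] = 403 V.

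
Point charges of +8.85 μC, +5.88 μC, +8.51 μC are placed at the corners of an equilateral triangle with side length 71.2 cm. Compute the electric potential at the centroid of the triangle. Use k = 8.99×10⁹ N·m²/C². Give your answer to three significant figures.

Electric potential is a scalar, so the contributions from each charge add algebraically: V = Σ kqᵢ/rᵢ.
The distance from each vertex to the centroid is a/√3 = 0.411 m.
V = k[(8.85×10⁻⁶)/(0.411) + (5.88×10⁻⁶)/(0.411) + (8.51×10⁻⁶)/(0.411)] = 5.08×10⁵ V.

5.08×10⁵ V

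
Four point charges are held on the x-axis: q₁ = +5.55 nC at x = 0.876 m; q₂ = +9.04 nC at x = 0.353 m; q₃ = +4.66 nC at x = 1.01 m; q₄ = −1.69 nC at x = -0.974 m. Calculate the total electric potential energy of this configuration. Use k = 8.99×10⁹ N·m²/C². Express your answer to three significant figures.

2.99×10⁻⁶ J

The work to assemble the configuration equals its total potential energy, U = Σ kqᵢqⱼ/rᵢⱼ over all pairs.
Pair separations: r₁₂ = 0.523 m, r₁₃ = 0.134 m, r₁₄ = 1.85 m, r₂₃ = 0.657 m, r₂₄ = 1.33 m, r₃₄ = 1.98 m.
Summing all 6 pair terms gives U = 2.99×10⁻⁶ J.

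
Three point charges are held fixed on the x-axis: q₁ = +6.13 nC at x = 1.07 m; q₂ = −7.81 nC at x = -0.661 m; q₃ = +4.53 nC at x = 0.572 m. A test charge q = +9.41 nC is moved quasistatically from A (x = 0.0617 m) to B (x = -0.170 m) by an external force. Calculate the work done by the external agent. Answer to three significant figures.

-7.62×10⁻⁷ J

For quasistatic motion the external work equals the change in potential energy: W_ext = qΔV = q(V_B − V_A).
At A: distances to the source charges are 1.01 m, 0.723 m, 0.510 m; V_A = Σ kqᵢ/rᵢ = 37.3 V.
At B: distances to the source charges are 1.24 m, 0.491 m, 0.742 m; V_B = Σ kqᵢ/rᵢ = -43.7 V.
ΔV = V_B − V_A = -81.0 V.
W_ext = qΔV = (9.41×10⁻⁹ C)(-81.0 V) = -7.62×10⁻⁷ J.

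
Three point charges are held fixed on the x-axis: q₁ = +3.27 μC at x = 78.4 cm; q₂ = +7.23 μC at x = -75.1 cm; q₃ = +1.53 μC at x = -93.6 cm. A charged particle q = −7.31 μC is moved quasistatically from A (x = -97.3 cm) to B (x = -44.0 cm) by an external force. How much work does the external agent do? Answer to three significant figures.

For quasistatic motion the external work equals the change in potential energy: W_ext = qΔV = q(V_B − V_A).
At A: distances to the source charges are 1.76 m, 0.222 m, 0.0370 m; V_A = Σ kqᵢ/rᵢ = 6.81×10⁵ V.
At B: distances to the source charges are 1.22 m, 0.311 m, 0.496 m; V_B = Σ kqᵢ/rᵢ = 2.61×10⁵ V.
ΔV = V_B − V_A = -4.21×10⁵ V.
W_ext = qΔV = (-7.31×10⁻⁶ C)(-4.21×10⁵ V) = 3.07 J.

3.07 J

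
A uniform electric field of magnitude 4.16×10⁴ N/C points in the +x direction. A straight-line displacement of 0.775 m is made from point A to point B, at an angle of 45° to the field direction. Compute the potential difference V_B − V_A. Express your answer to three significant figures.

-2.28×10⁴ V

Only the component of displacement along E changes the potential: ΔV = −E·d·cosθ.
ΔV = −(4.16×10⁴ V/m)(0.775 m)cos45° = -2.28×10⁴ V.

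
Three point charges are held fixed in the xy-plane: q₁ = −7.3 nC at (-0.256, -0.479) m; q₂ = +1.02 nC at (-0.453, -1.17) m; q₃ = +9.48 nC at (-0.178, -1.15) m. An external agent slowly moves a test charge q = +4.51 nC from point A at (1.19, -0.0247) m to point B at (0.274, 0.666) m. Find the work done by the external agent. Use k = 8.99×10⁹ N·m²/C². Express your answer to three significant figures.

-5.06×10⁻⁸ J

For quasistatic motion the external work equals the change in potential energy: W_ext = qΔV = q(V_B − V_A).
At A: distances to the source charges are 1.52 m, 2.00 m, 1.77 m; V_A = Σ kqᵢ/rᵢ = 9.39 V.
At B: distances to the source charges are 1.26 m, 1.97 m, 1.87 m; V_B = Σ kqᵢ/rᵢ = -1.83 V.
ΔV = V_B − V_A = -11.2 V.
W_ext = qΔV = (4.51×10⁻⁹ C)(-11.2 V) = -5.06×10⁻⁸ J.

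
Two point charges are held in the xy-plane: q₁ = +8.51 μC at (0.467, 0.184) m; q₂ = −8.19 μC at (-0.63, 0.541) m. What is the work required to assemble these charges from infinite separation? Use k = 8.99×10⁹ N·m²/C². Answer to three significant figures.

-0.543 J

The assembly work is the sum of pairwise potential energies, U = Σ_{i<j} kqᵢqⱼ/rᵢⱼ.
Pair separations: r₁₂ = 1.15 m.
U = (-0.543) = -0.543 J.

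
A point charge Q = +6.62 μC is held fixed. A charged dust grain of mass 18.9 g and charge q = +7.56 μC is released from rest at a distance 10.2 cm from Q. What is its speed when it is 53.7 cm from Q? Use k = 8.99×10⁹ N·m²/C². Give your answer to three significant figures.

Only the electrostatic force acts, so mechanical energy is conserved: ½mv² = U₁ − U₂ = kQq(1/r₁ − 1/r₂).
U₁ − U₂ = (8.99×10⁹ N·m²/C²)(6.62×10⁻⁶ C)(7.56×10⁻⁶ C)(1/0.102 − 1/0.537) = 3.57 J.
v = √(2·3.57/0.0189) = 19.4 m/s.

19.4 m/s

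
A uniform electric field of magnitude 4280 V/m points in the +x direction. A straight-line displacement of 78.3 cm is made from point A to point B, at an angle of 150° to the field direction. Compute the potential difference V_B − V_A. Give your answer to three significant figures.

Only the component of displacement along E changes the potential: ΔV = −E·d·cosθ.
ΔV = −(4280 V/m)(0.783 m)cos150° = 2900 V.

2900 V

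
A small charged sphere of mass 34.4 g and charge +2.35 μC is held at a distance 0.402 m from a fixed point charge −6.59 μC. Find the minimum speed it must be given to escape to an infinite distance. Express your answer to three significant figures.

4.49 m/s

To just escape, total mechanical energy must reach zero at infinity: ½mv²_min + U = 0, so ½mv²_min = −U = |kQq|/r.
|U| = |kQq|/r = (8.99×10⁹ N·m²/C²)(6.59×10⁻⁶)(2.35×10⁻⁶)/(0.402) = 0.346 J.
v_min = √(2|U|/m) = √(2·0.346/0.0344) = 4.49 m/s.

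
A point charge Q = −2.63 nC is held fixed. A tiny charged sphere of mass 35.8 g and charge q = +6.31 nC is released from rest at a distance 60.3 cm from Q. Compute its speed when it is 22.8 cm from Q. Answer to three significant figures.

4.77×10⁻³ m/s

Only the electrostatic force acts, so mechanical energy is conserved: ½mv² = U₁ − U₂ = kQq(1/r₁ − 1/r₂).
U₁ − U₂ = (8.99×10⁹ N·m²/C²)(-2.63×10⁻⁹ C)(6.31×10⁻⁹ C)(1/0.603 − 1/0.228) = 4.07×10⁻⁷ J.
v = √(2·4.07×10⁻⁷/0.0358) = 4.77×10⁻³ m/s.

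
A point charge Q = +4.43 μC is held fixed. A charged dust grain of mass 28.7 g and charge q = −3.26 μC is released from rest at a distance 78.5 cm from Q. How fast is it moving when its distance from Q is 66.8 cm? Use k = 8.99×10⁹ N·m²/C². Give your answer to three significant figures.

1.42 m/s

Only the electrostatic force acts, so mechanical energy is conserved: ½mv² = U₁ − U₂ = kQq(1/r₁ − 1/r₂).
U₁ − U₂ = (8.99×10⁹ N·m²/C²)(4.43×10⁻⁶ C)(-3.26×10⁻⁶ C)(1/0.785 − 1/0.668) = 0.0290 J.
v = √(2·0.0290/0.0287) = 1.42 m/s.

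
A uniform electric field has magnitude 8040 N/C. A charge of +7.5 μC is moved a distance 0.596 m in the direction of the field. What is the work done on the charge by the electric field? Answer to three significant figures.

The potential change for a displacement 0.596 m in the direction of the field is ΔV = −Ed = -4790 V.
W_field = −qΔV = 0.0359 J.

0.0359 J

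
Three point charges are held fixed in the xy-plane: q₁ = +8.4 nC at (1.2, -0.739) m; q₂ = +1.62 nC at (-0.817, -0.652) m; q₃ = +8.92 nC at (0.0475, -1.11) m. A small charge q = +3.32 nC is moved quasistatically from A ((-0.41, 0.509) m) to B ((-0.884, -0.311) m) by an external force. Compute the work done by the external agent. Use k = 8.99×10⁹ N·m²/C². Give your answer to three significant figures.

For quasistatic motion the external work equals the change in potential energy: W_ext = qΔV = q(V_B − V_A).
At A: distances to the source charges are 2.04 m, 1.23 m, 1.68 m; V_A = Σ kqᵢ/rᵢ = 96.6 V.
At B: distances to the source charges are 2.13 m, 0.348 m, 1.23 m; V_B = Σ kqᵢ/rᵢ = 143 V.
ΔV = V_B − V_A = 46.2 V.
W_ext = qΔV = (3.32×10⁻⁹ C)(46.2 V) = 1.53×10⁻⁷ J.

1.53×10⁻⁷ J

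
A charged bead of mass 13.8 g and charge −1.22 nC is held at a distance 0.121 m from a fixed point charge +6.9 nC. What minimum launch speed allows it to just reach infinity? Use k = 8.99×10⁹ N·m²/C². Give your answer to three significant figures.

To just escape, total mechanical energy must reach zero at infinity: ½mv²_min + U = 0, so ½mv²_min = −U = |kQq|/r.
|U| = |kQq|/r = (8.99×10⁹ N·m²/C²)(6.90×10⁻⁹)(1.22×10⁻⁹)/(0.121) = 6.25×10⁻⁷ J.
v_min = √(2|U|/m) = √(2·6.25×10⁻⁷/0.0138) = 9.52×10⁻³ m/s.

9.52×10⁻³ m/s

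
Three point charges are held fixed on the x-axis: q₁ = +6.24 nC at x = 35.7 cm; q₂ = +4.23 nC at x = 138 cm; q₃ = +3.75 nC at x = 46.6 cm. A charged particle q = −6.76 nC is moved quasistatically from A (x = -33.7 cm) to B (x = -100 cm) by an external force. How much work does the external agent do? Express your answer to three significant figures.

For quasistatic motion the external work equals the change in potential energy: W_ext = qΔV = q(V_B − V_A).
At A: distances to the source charges are 0.694 m, 1.72 m, 0.803 m; V_A = Σ kqᵢ/rᵢ = 145 V.
At B: distances to the source charges are 1.36 m, 2.38 m, 1.47 m; V_B = Σ kqᵢ/rᵢ = 80.3 V.
ΔV = V_B − V_A = -64.6 V.
W_ext = qΔV = (-6.76×10⁻⁹ C)(-64.6 V) = 4.37×10⁻⁷ J.

4.37×10⁻⁷ J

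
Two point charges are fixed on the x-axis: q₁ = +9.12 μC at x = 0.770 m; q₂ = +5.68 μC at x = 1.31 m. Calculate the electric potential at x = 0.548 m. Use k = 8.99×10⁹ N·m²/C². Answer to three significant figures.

4.36×10⁵ V

Electric potential is a scalar, so the contributions from each charge add algebraically: V = Σ kqᵢ/rᵢ.
Distances from the field point to each charge: r₁ = 0.222 m, r₂ = 0.762 m.
V = k[(9.12×10⁻⁶)/(0.222) + (5.68×10⁻⁶)/(0.762)] = 4.36×10⁵ V.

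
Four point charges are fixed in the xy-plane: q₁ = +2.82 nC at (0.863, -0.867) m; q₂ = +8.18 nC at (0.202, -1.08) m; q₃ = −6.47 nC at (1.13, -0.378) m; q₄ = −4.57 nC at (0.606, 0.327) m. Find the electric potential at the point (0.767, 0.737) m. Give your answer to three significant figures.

-88.5 V

The total potential is the scalar sum of each charge's contribution, V = Σ kqᵢ/rᵢ.
Distances from the field point to each charge: r₁ = 1.61 m, r₂ = 1.90 m, r₃ = 1.17 m, r₄ = 0.440 m.
V = k[(2.82×10⁻⁹)/(1.61) + (8.18×10⁻⁹)/(1.90) + (-6.47×10⁻⁹)/(1.17) + (-4.57×10⁻⁹)/(0.440)] = -88.5 V.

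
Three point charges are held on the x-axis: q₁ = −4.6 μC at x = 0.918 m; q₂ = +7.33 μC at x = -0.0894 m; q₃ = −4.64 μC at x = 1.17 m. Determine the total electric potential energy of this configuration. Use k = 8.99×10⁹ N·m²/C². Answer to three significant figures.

The assembly work is the sum of pairwise potential energies, U = Σ_{i<j} kqᵢqⱼ/rᵢⱼ.
Pair separations: r₁₂ = 1.01 m, r₁₃ = 0.252 m, r₂₃ = 1.26 m.
U = (-0.301) + (0.761) + (-0.243) = 0.218 J.

0.218 J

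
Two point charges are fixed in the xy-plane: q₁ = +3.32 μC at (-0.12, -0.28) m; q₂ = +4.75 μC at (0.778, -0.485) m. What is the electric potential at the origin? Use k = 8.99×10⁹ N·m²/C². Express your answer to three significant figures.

The total potential is the scalar sum of each charge's contribution, V = Σ kqᵢ/rᵢ.
Distances from the field point to each charge: r₁ = 0.305 m, r₂ = 0.917 m.
V = k[(3.32×10⁻⁶)/(0.305) + (4.75×10⁻⁶)/(0.917)] = 1.45×10⁵ V.

1.45×10⁵ V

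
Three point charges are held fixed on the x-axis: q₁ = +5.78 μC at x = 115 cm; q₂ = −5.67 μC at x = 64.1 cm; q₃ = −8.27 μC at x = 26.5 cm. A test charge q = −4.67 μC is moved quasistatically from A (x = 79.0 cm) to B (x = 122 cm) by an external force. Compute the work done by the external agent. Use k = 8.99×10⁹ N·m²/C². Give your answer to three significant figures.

-4.28 J

For quasistatic motion the external work equals the change in potential energy: W_ext = qΔV = q(V_B − V_A).
At A: distances to the source charges are 0.360 m, 0.149 m, 0.525 m; V_A = Σ kqᵢ/rᵢ = -3.39×10⁵ V.
At B: distances to the source charges are 0.0700 m, 0.579 m, 0.955 m; V_B = Σ kqᵢ/rᵢ = 5.76×10⁵ V.
ΔV = V_B − V_A = 9.16×10⁵ V.
W_ext = qΔV = (-4.67×10⁻⁶ C)(9.16×10⁵ V) = -4.28 J.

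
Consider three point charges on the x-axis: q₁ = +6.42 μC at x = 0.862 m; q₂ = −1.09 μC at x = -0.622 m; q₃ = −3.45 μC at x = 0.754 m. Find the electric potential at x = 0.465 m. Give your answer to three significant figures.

2.90×10⁴ V

Electric potential is a scalar, so the contributions from each charge add algebraically: V = Σ kqᵢ/rᵢ.
Distances from the field point to each charge: r₁ = 0.397 m, r₂ = 1.09 m, r₃ = 0.289 m.
V = k[(6.42×10⁻⁶)/(0.397) + (-1.09×10⁻⁶)/(1.09) + (-3.45×10⁻⁶)/(0.289)] = 2.90×10⁴ V.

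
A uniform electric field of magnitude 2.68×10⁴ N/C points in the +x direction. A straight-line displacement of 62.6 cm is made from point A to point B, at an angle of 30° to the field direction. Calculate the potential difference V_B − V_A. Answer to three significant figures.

Only the component of displacement along E changes the potential: ΔV = −E·d·cosθ.
ΔV = −(2.68×10⁴ V/m)(0.626 m)cos30° = -1.45×10⁴ V.

-1.45×10⁴ V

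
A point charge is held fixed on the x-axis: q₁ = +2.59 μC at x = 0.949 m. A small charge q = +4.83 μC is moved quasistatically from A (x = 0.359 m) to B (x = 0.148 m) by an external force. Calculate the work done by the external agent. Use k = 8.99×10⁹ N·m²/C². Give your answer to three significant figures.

-0.0502 J

For quasistatic motion the external work equals the change in potential energy: W_ext = qΔV = q(V_B − V_A).
At A: distance to the source charge is 0.590 m; V_A = kq₁/r = 3.95×10⁴ V.
At B: distance to the source charge is 0.801 m; V_B = kq₁/r = 2.91×10⁴ V.
ΔV = V_B − V_A = -1.04×10⁴ V.
W_ext = qΔV = (4.83×10⁻⁶ C)(-1.04×10⁴ V) = -0.0502 J.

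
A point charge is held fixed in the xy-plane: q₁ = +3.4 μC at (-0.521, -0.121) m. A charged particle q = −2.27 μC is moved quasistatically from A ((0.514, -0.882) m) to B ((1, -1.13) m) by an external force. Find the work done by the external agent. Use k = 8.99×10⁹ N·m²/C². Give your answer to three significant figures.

0.0160 J

For quasistatic motion the external work equals the change in potential energy: W_ext = qΔV = q(V_B − V_A).
At A: distance to the source charge is 1.28 m; V_A = kq₁/r = 2.38×10⁴ V.
At B: distance to the source charge is 1.83 m; V_B = kq₁/r = 1.67×10⁴ V.
ΔV = V_B − V_A = -7050 V.
W_ext = qΔV = (-2.27×10⁻⁶ C)(-7050 V) = 0.0160 J.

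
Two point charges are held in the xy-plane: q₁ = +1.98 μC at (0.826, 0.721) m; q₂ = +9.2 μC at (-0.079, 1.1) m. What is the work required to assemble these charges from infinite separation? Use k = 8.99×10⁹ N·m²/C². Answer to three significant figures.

The work to assemble the configuration equals its total potential energy, U = Σ kqᵢqⱼ/rᵢⱼ over all pairs.
Pair separations: r₁₂ = 0.981 m.
U = (0.167) = 0.167 J.

0.167 J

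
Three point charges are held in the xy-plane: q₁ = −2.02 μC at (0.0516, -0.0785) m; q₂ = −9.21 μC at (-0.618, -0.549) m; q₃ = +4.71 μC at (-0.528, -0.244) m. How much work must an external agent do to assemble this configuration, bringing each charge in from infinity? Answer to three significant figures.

The work to assemble the configuration equals its total potential energy, U = Σ kqᵢqⱼ/rᵢⱼ over all pairs.
Pair separations: r₁₂ = 0.818 m, r₁₃ = 0.603 m, r₂₃ = 0.318 m.
U = (0.204) + (-0.142) + (-1.23) = -1.16 J.

-1.16 J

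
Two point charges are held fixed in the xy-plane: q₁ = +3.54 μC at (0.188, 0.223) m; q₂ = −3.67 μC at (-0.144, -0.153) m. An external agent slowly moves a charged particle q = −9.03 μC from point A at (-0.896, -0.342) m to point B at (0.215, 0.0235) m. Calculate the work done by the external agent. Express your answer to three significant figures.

-0.832 J

For quasistatic motion the external work equals the change in potential energy: W_ext = qΔV = q(V_B − V_A).
At A: distances to the source charges are 1.22 m, 0.775 m; V_A = Σ kqᵢ/rᵢ = -1.65×10⁴ V.
At B: distances to the source charges are 0.201 m, 0.400 m; V_B = Σ kqᵢ/rᵢ = 7.56×10⁴ V.
ΔV = V_B − V_A = 9.21×10⁴ V.
W_ext = qΔV = (-9.03×10⁻⁶ C)(9.21×10⁴ V) = -0.832 J.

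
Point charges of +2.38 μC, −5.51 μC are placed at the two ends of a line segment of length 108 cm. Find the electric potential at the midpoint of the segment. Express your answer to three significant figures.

-5.21×10⁴ V

Electric potential is a scalar, so the contributions from each charge add algebraically: V = Σ kqᵢ/rᵢ.
Each charge is 0.540 m from the midpoint.
V = k[(2.38×10⁻⁶)/(0.540) + (-5.51×10⁻⁶)/(0.540)] = -5.21×10⁴ V.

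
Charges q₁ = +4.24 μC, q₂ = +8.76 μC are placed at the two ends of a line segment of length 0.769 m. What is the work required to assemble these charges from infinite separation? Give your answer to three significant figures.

0.434 J

The assembly work is the sum of pairwise potential energies, U = Σ_{i<j} kqᵢqⱼ/rᵢⱼ.
The separation is r = 0.769 m.
U = (0.434) = 0.434 J.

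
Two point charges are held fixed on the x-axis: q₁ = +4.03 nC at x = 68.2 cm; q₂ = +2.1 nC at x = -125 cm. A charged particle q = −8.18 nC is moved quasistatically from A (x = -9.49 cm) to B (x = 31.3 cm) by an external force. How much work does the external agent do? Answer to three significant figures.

-3.87×10⁻⁷ J

For quasistatic motion the external work equals the change in potential energy: W_ext = qΔV = q(V_B − V_A).
At A: distances to the source charges are 0.777 m, 1.16 m; V_A = Σ kqᵢ/rᵢ = 63.0 V.
At B: distances to the source charges are 0.369 m, 1.56 m; V_B = Σ kqᵢ/rᵢ = 110 V.
ΔV = V_B − V_A = 47.3 V.
W_ext = qΔV = (-8.18×10⁻⁹ C)(47.3 V) = -3.87×10⁻⁷ J.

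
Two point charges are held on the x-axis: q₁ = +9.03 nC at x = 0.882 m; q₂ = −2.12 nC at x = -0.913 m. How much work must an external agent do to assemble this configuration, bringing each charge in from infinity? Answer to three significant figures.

-9.59×10⁻⁸ J

The assembly work is the sum of pairwise potential energies, U = Σ_{i<j} kqᵢqⱼ/rᵢⱼ.
Pair separations: r₁₂ = 1.79 m.
U = (-9.59×10⁻⁸) = -9.59×10⁻⁸ J.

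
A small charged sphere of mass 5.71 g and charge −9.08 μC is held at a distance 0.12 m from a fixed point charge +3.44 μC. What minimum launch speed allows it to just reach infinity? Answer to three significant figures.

28.6 m/s

To just escape, total mechanical energy must reach zero at infinity: ½mv²_min + U = 0, so ½mv²_min = −U = |kQq|/r.
|U| = |kQq|/r = (8.99×10⁹ N·m²/C²)(3.44×10⁻⁶)(9.08×10⁻⁶)/(0.120) = 2.34 J.
v_min = √(2|U|/m) = √(2·2.34/5.71×10⁻³) = 28.6 m/s.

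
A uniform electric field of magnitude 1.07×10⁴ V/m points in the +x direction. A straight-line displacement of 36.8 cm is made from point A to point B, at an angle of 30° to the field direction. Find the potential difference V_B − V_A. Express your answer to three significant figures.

Only the component of displacement along E changes the potential: ΔV = −E·d·cosθ.
ΔV = −(1.07×10⁴ V/m)(0.368 m)cos30° = -3410 V.

-3410 V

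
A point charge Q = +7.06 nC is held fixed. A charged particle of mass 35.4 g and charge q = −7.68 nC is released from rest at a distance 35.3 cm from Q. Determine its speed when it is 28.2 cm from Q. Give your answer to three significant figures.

4.43×10⁻³ m/s

Only the electrostatic force acts, so mechanical energy is conserved: ½mv² = U₁ − U₂ = kQq(1/r₁ − 1/r₂).
U₁ − U₂ = (8.99×10⁹ N·m²/C²)(7.06×10⁻⁹ C)(-7.68×10⁻⁹ C)(1/0.353 − 1/0.282) = 3.48×10⁻⁷ J.
v = √(2·3.48×10⁻⁷/0.0354) = 4.43×10⁻³ m/s.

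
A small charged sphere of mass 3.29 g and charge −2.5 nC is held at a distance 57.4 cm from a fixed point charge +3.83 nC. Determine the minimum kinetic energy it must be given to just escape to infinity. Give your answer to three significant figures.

1.50×10⁻⁷ J

To just escape, total mechanical energy must reach zero at infinity: ½mv²_min + U = 0, so ½mv²_min = −U = |kQq|/r.
|U| = |kQq|/r = (8.99×10⁹ N·m²/C²)(3.83×10⁻⁹)(2.50×10⁻⁹)/(0.574) = 1.50×10⁻⁷ J.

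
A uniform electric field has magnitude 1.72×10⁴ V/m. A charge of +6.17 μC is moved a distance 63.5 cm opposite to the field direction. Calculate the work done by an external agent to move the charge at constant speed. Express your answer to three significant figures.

The potential change for a displacement 63.5 cm opposite to the field direction is ΔV = +Ed = 1.09×10⁴ V.
W_ext = qΔV = 0.0674 J.

0.0674 J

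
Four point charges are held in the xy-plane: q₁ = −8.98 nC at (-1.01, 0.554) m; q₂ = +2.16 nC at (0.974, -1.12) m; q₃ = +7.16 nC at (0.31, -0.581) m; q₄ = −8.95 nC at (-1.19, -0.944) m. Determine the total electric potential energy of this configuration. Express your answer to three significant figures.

The work to assemble the configuration equals its total potential energy, U = Σ kqᵢqⱼ/rᵢⱼ over all pairs.
Pair separations: r₁₂ = 2.60 m, r₁₃ = 1.74 m, r₁₄ = 1.51 m, r₂₃ = 0.855 m, r₂₄ = 2.17 m, r₃₄ = 1.54 m.
Summing all 6 pair terms gives U = -2.11×10⁻⁷ J.

-2.11×10⁻⁷ J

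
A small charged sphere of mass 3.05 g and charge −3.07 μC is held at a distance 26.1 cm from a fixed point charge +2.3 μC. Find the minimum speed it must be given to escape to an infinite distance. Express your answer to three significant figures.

To just escape, total mechanical energy must reach zero at infinity: ½mv²_min + U = 0, so ½mv²_min = −U = |kQq|/r.
|U| = |kQq|/r = (8.99×10⁹ N·m²/C²)(2.30×10⁻⁶)(3.07×10⁻⁶)/(0.261) = 0.243 J.
v_min = √(2|U|/m) = √(2·0.243/3.05×10⁻³) = 12.6 m/s.

12.6 m/s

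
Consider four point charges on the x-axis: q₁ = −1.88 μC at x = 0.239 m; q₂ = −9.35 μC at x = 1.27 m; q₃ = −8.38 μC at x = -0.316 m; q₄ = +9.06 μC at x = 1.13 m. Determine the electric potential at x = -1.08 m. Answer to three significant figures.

The total potential is the scalar sum of each charge's contribution, V = Σ kqᵢ/rᵢ.
Distances from the field point to each charge: r₁ = 1.32 m, r₂ = 2.35 m, r₃ = 0.764 m, r₄ = 2.21 m.
V = k[(-1.88×10⁻⁶)/(1.32) + (-9.35×10⁻⁶)/(2.35) + (-8.38×10⁻⁶)/(0.764) + (9.06×10⁻⁶)/(2.21)] = -1.10×10⁵ V.

-1.10×10⁵ V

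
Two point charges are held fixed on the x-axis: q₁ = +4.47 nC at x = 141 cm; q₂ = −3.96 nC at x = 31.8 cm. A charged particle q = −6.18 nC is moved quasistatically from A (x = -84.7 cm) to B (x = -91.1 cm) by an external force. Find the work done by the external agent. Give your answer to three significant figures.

For quasistatic motion the external work equals the change in potential energy: W_ext = qΔV = q(V_B − V_A).
At A: distances to the source charges are 2.26 m, 1.17 m; V_A = Σ kqᵢ/rᵢ = -12.8 V.
At B: distances to the source charges are 2.32 m, 1.23 m; V_B = Σ kqᵢ/rᵢ = -11.7 V.
ΔV = V_B − V_A = 1.10 V.
W_ext = qΔV = (-6.18×10⁻⁹ C)(1.10 V) = -6.80×10⁻⁹ J.

-6.80×10⁻⁹ J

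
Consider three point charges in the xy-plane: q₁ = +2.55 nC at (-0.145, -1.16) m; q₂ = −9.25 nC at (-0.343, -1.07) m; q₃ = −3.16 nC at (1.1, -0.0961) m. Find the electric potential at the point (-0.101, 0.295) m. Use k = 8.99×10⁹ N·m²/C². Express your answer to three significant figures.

Electric potential is a scalar, so the contributions from each charge add algebraically: V = Σ kqᵢ/rᵢ.
Distances from the field point to each charge: r₁ = 1.46 m, r₂ = 1.39 m, r₃ = 1.26 m.
V = k[(2.55×10⁻⁹)/(1.46) + (-9.25×10⁻⁹)/(1.39) + (-3.16×10⁻⁹)/(1.26)] = -66.7 V.

-66.7 V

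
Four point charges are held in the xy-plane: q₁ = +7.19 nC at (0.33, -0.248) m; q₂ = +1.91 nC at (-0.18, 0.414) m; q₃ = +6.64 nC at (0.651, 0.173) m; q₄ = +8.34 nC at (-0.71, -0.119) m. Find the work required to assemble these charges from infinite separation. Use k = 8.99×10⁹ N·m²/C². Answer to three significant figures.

2.15×10⁻⁶ J

The assembly work is the sum of pairwise potential energies, U = Σ_{i<j} kqᵢqⱼ/rᵢⱼ.
Pair separations: r₁₂ = 0.836 m, r₁₃ = 0.529 m, r₁₄ = 1.05 m, r₂₃ = 0.865 m, r₂₄ = 0.752 m, r₃₄ = 1.39 m.
Summing all 6 pair terms gives U = 2.15×10⁻⁶ J.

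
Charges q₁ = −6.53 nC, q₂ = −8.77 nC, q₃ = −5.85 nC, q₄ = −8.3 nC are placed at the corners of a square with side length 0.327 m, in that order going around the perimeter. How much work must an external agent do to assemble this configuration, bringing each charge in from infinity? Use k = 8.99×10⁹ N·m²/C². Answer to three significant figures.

7.97×10⁻⁶ J

The assembly work is the sum of pairwise potential energies, U = Σ_{i<j} kqᵢqⱼ/rᵢⱼ.
The four side pairs have separation 0.327 m and the two diagonal pairs 0.462 m.
Summing all 6 pair terms gives U = 7.97×10⁻⁶ J.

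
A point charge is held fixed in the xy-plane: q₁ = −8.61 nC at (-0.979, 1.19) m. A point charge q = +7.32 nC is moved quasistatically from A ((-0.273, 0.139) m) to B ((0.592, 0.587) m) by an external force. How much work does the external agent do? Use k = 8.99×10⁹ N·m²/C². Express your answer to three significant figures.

1.11×10⁻⁷ J

For quasistatic motion the external work equals the change in potential energy: W_ext = qΔV = q(V_B − V_A).
At A: distance to the source charge is 1.27 m; V_A = kq₁/r = -61.1 V.
At B: distance to the source charge is 1.68 m; V_B = kq₁/r = -46.0 V.
ΔV = V_B − V_A = 15.1 V.
W_ext = qΔV = (7.32×10⁻⁹ C)(15.1 V) = 1.11×10⁻⁷ J.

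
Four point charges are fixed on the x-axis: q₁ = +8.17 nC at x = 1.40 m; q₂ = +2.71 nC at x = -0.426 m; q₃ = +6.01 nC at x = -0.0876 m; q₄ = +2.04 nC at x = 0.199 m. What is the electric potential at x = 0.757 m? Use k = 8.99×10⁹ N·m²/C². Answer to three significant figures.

232 V

The total potential is the scalar sum of each charge's contribution, V = Σ kqᵢ/rᵢ.
Distances from the field point to each charge: r₁ = 0.643 m, r₂ = 1.18 m, r₃ = 0.845 m, r₄ = 0.558 m.
V = k[(8.17×10⁻⁹)/(0.643) + (2.71×10⁻⁹)/(1.18) + (6.01×10⁻⁹)/(0.845) + (2.04×10⁻⁹)/(0.558)] = 232 V.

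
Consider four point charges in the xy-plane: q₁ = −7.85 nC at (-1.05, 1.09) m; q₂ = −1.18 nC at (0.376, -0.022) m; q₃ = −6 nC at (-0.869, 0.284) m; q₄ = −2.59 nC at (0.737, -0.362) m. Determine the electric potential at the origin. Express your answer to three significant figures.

Electric potential is a scalar, so the contributions from each charge add algebraically: V = Σ kqᵢ/rᵢ.
Distances from the field point to each charge: r₁ = 1.51 m, r₂ = 0.377 m, r₃ = 0.914 m, r₄ = 0.821 m.
V = k[(-7.85×10⁻⁹)/(1.51) + (-1.18×10⁻⁹)/(0.377) + (-6.00×10⁻⁹)/(0.914) + (-2.59×10⁻⁹)/(0.821)] = -162 V.

-162 V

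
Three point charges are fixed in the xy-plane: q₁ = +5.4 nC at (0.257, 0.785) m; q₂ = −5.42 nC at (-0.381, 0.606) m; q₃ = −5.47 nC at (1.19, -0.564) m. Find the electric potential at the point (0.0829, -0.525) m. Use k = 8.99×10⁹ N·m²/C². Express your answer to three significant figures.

Electric potential is a scalar, so the contributions from each charge add algebraically: V = Σ kqᵢ/rᵢ.
Distances from the field point to each charge: r₁ = 1.32 m, r₂ = 1.22 m, r₃ = 1.11 m.
V = k[(5.40×10⁻⁹)/(1.32) + (-5.42×10⁻⁹)/(1.22) + (-5.47×10⁻⁹)/(1.11)] = -47.5 V.

-47.5 V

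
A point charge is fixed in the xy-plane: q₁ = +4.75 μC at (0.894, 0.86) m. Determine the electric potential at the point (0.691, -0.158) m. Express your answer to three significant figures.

Electric potential is a scalar, so the contributions from each charge add algebraically: V = Σ kqᵢ/rᵢ.
Distances from the field point to each charge: r₁ = 1.04 m.
V = k[(4.75×10⁻⁶)/(1.04)] = 4.11×10⁴ V.

4.11×10⁴ V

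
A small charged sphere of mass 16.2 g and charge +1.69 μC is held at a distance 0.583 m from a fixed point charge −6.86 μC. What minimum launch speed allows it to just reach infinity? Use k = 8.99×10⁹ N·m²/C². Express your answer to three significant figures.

4.70 m/s

To just escape, total mechanical energy must reach zero at infinity: ½mv²_min + U = 0, so ½mv²_min = −U = |kQq|/r.
|U| = |kQq|/r = (8.99×10⁹ N·m²/C²)(6.86×10⁻⁶)(1.69×10⁻⁶)/(0.583) = 0.179 J.
v_min = √(2|U|/m) = √(2·0.179/0.0162) = 4.70 m/s.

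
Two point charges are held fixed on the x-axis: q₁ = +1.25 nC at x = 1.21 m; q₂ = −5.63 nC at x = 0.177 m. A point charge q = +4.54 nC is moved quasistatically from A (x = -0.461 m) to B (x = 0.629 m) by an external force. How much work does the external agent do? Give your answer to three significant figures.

-9.09×10⁻⁸ J

For quasistatic motion the external work equals the change in potential energy: W_ext = qΔV = q(V_B − V_A).
At A: distances to the source charges are 1.67 m, 0.638 m; V_A = Σ kqᵢ/rᵢ = -72.6 V.
At B: distances to the source charges are 0.581 m, 0.452 m; V_B = Σ kqᵢ/rᵢ = -92.6 V.
ΔV = V_B − V_A = -20.0 V.
W_ext = qΔV = (4.54×10⁻⁹ C)(-20.0 V) = -9.09×10⁻⁸ J.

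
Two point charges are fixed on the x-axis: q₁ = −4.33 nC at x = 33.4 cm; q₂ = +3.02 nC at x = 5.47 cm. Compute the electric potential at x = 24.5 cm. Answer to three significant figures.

The total potential is the scalar sum of each charge's contribution, V = Σ kqᵢ/rᵢ.
Distances from the field point to each charge: r₁ = 0.0890 m, r₂ = 0.190 m.
V = k[(-4.33×10⁻⁹)/(0.0890) + (3.02×10⁻⁹)/(0.190)] = -295 V.

-295 V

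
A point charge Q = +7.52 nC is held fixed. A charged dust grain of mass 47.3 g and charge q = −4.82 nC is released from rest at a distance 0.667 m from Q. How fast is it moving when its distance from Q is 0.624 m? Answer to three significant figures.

1.19×10⁻³ m/s

Only the electrostatic force acts, so mechanical energy is conserved: ½mv² = U₁ − U₂ = kQq(1/r₁ − 1/r₂).
U₁ − U₂ = (8.99×10⁹ N·m²/C²)(7.52×10⁻⁹ C)(-4.82×10⁻⁹ C)(1/0.667 − 1/0.624) = 3.37×10⁻⁸ J.
v = √(2·3.37×10⁻⁸/0.0473) = 1.19×10⁻³ m/s.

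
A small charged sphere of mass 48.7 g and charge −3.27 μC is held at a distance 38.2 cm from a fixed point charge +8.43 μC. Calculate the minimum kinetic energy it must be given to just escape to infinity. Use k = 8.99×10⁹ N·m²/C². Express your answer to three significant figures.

To just escape, total mechanical energy must reach zero at infinity: ½mv²_min + U = 0, so ½mv²_min = −U = |kQq|/r.
|U| = |kQq|/r = (8.99×10⁹ N·m²/C²)(8.43×10⁻⁶)(3.27×10⁻⁶)/(0.382) = 0.649 J.

0.649 J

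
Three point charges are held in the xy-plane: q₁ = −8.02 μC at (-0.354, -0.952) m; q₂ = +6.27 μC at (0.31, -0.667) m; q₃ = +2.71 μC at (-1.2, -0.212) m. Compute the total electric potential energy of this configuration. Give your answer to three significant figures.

The work to assemble the configuration equals its total potential energy, U = Σ kqᵢqⱼ/rᵢⱼ over all pairs.
Pair separations: r₁₂ = 0.723 m, r₁₃ = 1.12 m, r₂₃ = 1.58 m.
U = (-0.626) + (-0.174) + (0.0969) = -0.703 J.

-0.703 J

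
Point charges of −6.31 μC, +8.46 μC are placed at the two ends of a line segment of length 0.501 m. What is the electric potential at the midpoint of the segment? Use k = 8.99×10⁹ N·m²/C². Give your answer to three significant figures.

Electric potential is a scalar, so the contributions from each charge add algebraically: V = Σ kqᵢ/rᵢ.
Each charge is 0.251 m from the midpoint.
V = k[(-6.31×10⁻⁶)/(0.251) + (8.46×10⁻⁶)/(0.251)] = 7.72×10⁴ V.

7.72×10⁴ V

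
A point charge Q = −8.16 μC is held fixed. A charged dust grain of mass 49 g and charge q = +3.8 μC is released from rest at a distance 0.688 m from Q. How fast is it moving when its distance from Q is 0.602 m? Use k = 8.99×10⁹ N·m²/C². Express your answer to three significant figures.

Only the electrostatic force acts, so mechanical energy is conserved: ½mv² = U₁ − U₂ = kQq(1/r₁ − 1/r₂).
U₁ − U₂ = (8.99×10⁹ N·m²/C²)(-8.16×10⁻⁶ C)(3.80×10⁻⁶ C)(1/0.688 − 1/0.602) = 0.0579 J.
v = √(2·0.0579/0.0490) = 1.54 m/s.

1.54 m/s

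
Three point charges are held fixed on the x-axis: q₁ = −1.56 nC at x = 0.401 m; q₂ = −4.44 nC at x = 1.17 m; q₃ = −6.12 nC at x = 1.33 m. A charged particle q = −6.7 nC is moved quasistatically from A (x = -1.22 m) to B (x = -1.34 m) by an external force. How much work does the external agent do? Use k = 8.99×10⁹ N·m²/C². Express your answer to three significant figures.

-1.58×10⁻⁸ J

For quasistatic motion the external work equals the change in potential energy: W_ext = qΔV = q(V_B − V_A).
At A: distances to the source charges are 1.62 m, 2.39 m, 2.55 m; V_A = Σ kqᵢ/rᵢ = -46.9 V.
At B: distances to the source charges are 1.74 m, 2.51 m, 2.67 m; V_B = Σ kqᵢ/rᵢ = -44.6 V.
ΔV = V_B − V_A = 2.36 V.
W_ext = qΔV = (-6.70×10⁻⁹ C)(2.36 V) = -1.58×10⁻⁸ J.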